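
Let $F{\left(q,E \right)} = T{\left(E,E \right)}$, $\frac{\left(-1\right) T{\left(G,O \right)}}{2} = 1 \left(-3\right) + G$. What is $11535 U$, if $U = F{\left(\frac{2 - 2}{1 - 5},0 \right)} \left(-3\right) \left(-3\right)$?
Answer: $622890$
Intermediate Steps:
$T{\left(G,O \right)} = 6 - 2 G$ ($T{\left(G,O \right)} = - 2 \left(1 \left(-3\right) + G\right) = - 2 \left(-3 + G\right) = 6 - 2 G$)
$F{\left(q,E \right)} = 6 - 2 E$
$U = 54$ ($U = \left(6 - 0\right) \left(-3\right) \left(-3\right) = \left(6 + 0\right) \left(-3\right) \left(-3\right) = 6 \left(-3\right) \left(-3\right) = \left(-18\right) \left(-3\right) = 54$)
$11535 U = 11535 \cdot 54 = 622890$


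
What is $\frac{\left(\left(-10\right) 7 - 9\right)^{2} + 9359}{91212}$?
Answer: $\frac{1300}{7601} \approx 0.17103$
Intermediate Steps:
$\frac{\left(\left(-10\right) 7 - 9\right)^{2} + 9359}{91212} = \left(\left(-70 - 9\right)^{2} + 9359\right) \frac{1}{91212} = \left(\left(-79\right)^{2} + 9359\right) \frac{1}{91212} = \left(6241 + 9359\right) \frac{1}{91212} = 15600 \cdot \frac{1}{91212} = \frac{1300}{7601}$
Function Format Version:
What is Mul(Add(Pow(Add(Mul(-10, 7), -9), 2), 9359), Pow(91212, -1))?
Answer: Rational(1300, 7601) ≈ 0.17103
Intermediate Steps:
Mul(Add(Pow(Add(Mul(-10, 7), -9), 2), 9359), Pow(91212, -1)) = Mul(Add(Pow(Add(-70, -9), 2), 9359), Rational(1, 91212)) = Mul(Add(Pow(-79, 2), 9359), Rational(1, 91212)) = Mul(Add(6241, 9359), Rational(1, 91212)) = Mul(15600, Rational(1, 91212)) = Rational(1300, 7601)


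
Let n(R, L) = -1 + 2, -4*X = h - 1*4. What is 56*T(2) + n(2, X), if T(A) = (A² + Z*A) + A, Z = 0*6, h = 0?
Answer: 337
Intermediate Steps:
Z = 0
X = 1 (X = -(0 - 1*4)/4 = -(0 - 4)/4 = -¼*(-4) = 1)
n(R, L) = 1
T(A) = A + A² (T(A) = (A² + 0*A) + A = (A² + 0) + A = A² + A = A + A²)
56*T(2) + n(2, X) = 56*(2*(1 + 2)) + 1 = 56*(2*3) + 1 = 56*6 + 1 = 336 + 1 = 337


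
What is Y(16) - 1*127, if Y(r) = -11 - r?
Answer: -154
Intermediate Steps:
Y(16) - 1*127 = (-11 - 1*16) - 1*127 = (-11 - 16) - 127 = -27 - 127 = -154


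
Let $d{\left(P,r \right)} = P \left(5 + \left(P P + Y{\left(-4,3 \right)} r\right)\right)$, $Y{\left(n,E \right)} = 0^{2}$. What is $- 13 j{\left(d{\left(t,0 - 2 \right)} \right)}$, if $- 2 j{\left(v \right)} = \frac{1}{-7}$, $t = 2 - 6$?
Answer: $- \frac{13}{14} \approx -0.92857$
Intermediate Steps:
$t = -4$ ($t = 2 - 6 = -4$)
$Y{\left(n,E \right)} = 0$
$d{\left(P,r \right)} = P \left(5 + P^{2}\right)$ ($d{\left(P,r \right)} = P \left(5 + \left(P P + 0 r\right)\right) = P \left(5 + \left(P^{2} + 0\right)\right) = P \left(5 + P^{2}\right)$)
$j{\left(v \right)} = \frac{1}{14}$ ($j{\left(v \right)} = - \frac{1}{2 \left(-7\right)} = \left(- \frac{1}{2}\right) \left(- \frac{1}{7}\right) = \frac{1}{14}$)
$- 13 j{\left(d{\left(t,0 - 2 \right)} \right)} = \left(-13\right) \frac{1}{14} = - \frac{13}{14}$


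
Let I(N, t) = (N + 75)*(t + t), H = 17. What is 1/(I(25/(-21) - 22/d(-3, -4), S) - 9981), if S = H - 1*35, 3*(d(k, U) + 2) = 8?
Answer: -7/80151 ≈ -8.7335e-5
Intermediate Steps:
d(k, U) = 2/3 (d(k, U) = -2 + (1/3)*8 = -2 + 8/3 = 2/3)
S = -18 (S = 17 - 1*35 = 17 - 35 = -18)
I(N, t) = 2*t*(75 + N) (I(N, t) = (75 + N)*(2*t) = 2*t*(75 + N))
1/(I(25/(-21) - 22/d(-3, -4), S) - 9981) = 1/(2*(-18)*(75 + (25/(-21) - 22/2/3)) - 9981) = 1/(2*(-18)*(75 + (25*(-1/21) - 22*3/2)) - 9981) = 1/(2*(-18)*(75 + (-25/21 - 33)) - 9981) = 1/(2*(-18)*(75 - 718/21) - 9981) = 1/(2*(-18)*(857/21) - 9981) = 1/(-10284/7 - 9981) = 1/(-80151/7) = -7/80151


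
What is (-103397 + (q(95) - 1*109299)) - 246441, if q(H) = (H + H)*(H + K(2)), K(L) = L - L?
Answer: -441087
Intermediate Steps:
K(L) = 0
q(H) = 2*H² (q(H) = (H + H)*(H + 0) = (2*H)*H = 2*H²)
(-103397 + (q(95) - 1*109299)) - 246441 = (-103397 + (2*95² - 1*109299)) - 246441 = (-103397 + (2*9025 - 109299)) - 246441 = (-103397 + (18050 - 109299)) - 246441 = (-103397 - 91249) - 246441 = -194646 - 246441 = -441087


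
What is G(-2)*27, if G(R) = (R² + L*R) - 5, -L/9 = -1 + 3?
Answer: 945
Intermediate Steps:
L = -18 (L = -9*(-1 + 3) = -9*2 = -18)
G(R) = -5 + R² - 18*R (G(R) = (R² - 18*R) - 5 = -5 + R² - 18*R)
G(-2)*27 = (-5 + (-2)² - 18*(-2))*27 = (-5 + 4 + 36)*27 = 35*27 = 945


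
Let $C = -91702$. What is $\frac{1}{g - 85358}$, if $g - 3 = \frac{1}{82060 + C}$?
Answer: $- \frac{9642}{822992911} \approx -1.1716 \cdot 10^{-5}$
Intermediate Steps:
$g = \frac{28925}{9642}$ ($g = 3 + \frac{1}{82060 - 91702} = 3 + \frac{1}{-9642} = 3 - \frac{1}{9642} = \frac{28925}{9642} \approx 2.9999$)
$\frac{1}{g - 85358} = \frac{1}{\frac{28925}{9642} - 85358} = \frac{1}{- \frac{822992911}{9642}} = - \frac{9642}{822992911}$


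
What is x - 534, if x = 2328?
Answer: 1794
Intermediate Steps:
x - 534 = 2328 - 534 = 1794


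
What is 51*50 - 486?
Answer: 2064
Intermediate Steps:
51*50 - 486 = 2550 - 486 = 2064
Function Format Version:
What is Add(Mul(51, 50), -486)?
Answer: 2064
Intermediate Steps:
Add(Mul(51, 50), -486) = Add(2550, -486) = 2064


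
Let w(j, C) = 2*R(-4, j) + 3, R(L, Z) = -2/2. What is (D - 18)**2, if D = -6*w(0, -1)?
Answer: 576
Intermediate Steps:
R(L, Z) = -1 (R(L, Z) = -2*1/2 = -1)
w(j, C) = 1 (w(j, C) = 2*(-1) + 3 = -2 + 3 = 1)
D = -6 (D = -6*1 = -6)
(D - 18)**2 = (-6 - 18)**2 = (-24)**2 = 576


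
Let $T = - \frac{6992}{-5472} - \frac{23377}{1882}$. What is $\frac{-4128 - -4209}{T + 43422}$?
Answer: $\frac{685989}{367646543} \approx 0.0018659$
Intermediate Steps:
$T = - \frac{94375}{8469}$ ($T = \left(-6992\right) \left(- \frac{1}{5472}\right) - \frac{23377}{1882} = \frac{23}{18} - \frac{23377}{1882} = - \frac{94375}{8469} \approx -11.144$)
$\frac{-4128 - -4209}{T + 43422} = \frac{-4128 - -4209}{- \frac{94375}{8469} + 43422} = \frac{-4128 + 4209}{\frac{367646543}{8469}} = 81 \cdot \frac{8469}{367646543} = \frac{685989}{367646543}$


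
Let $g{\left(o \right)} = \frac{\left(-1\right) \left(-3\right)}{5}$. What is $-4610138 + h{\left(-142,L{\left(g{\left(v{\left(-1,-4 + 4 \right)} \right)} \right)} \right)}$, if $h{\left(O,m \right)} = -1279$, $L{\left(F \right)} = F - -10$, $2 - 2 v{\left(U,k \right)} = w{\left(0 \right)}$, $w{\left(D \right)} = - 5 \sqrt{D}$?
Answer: $-4611417$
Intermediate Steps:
$v{\left(U,k \right)} = 1$ ($v{\left(U,k \right)} = 1 - \frac{\left(-5\right) \sqrt{0}}{2} = 1 - \frac{\left(-5\right) 0}{2} = 1 - 0 = 1 + 0 = 1$)
$g{\left(o \right)} = \frac{3}{5}$ ($g{\left(o \right)} = 3 \cdot \frac{1}{5} = \frac{3}{5}$)
$L{\left(F \right)} = 10 + F$ ($L{\left(F \right)} = F + 10 = 10 + F$)
$-4610138 + h{\left(-142,L{\left(g{\left(v{\left(-1,-4 + 4 \right)} \right)} \right)} \right)} = -4610138 - 1279 = -4611417$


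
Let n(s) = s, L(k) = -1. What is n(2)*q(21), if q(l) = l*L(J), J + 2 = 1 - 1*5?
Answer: -42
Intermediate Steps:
J = -6 (J = -2 + (1 - 1*5) = -2 + (1 - 5) = -2 - 4 = -6)
q(l) = -l (q(l) = l*(-1) = -l)
n(2)*q(21) = 2*(-1*21) = 2*(-21) = -42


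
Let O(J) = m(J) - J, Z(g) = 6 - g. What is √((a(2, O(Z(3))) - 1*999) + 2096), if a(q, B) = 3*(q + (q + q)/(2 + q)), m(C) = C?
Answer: √1106 ≈ 33.257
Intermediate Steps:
O(J) = 0 (O(J) = J - J = 0)
a(q, B) = 3*q + 6*q/(2 + q) (a(q, B) = 3*(q + (2*q)/(2 + q)) = 3*(q + 2*q/(2 + q)) = 3*q + 6*q/(2 + q))
√((a(2, O(Z(3))) - 1*999) + 2096) = √((3*2*(4 + 2)/(2 + 2) - 1*999) + 2096) = √((3*2*6/4 - 999) + 2096) = √((3*2*(¼)*6 - 999) + 2096) = √((9 - 999) + 2096) = √(-990 + 2096) = √1106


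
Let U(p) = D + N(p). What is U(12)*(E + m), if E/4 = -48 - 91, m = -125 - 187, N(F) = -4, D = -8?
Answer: 10416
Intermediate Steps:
U(p) = -12 (U(p) = -8 - 4 = -12)
m = -312
E = -556 (E = 4*(-48 - 91) = 4*(-139) = -556)
U(12)*(E + m) = -12*(-556 - 312) = -12*(-868) = 10416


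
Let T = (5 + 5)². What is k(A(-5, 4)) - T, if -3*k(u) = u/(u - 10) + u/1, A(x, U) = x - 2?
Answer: -4988/51 ≈ -97.804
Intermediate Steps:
A(x, U) = -2 + x
T = 100 (T = 10² = 100)
k(u) = -u/3 - u/(3*(-10 + u)) (k(u) = -(u/(u - 10) + u/1)/3 = -(u/(-10 + u) + u*1)/3 = -(u/(-10 + u) + u)/3 = -(u + u/(-10 + u))/3 = -u/3 - u/(3*(-10 + u)))
k(A(-5, 4)) - T = (-2 - 5)*(9 - (-2 - 5))/(3*(-10 + (-2 - 5))) - 1*100 = (⅓)*(-7)*(9 - 1*(-7))/(-10 - 7) - 100 = (⅓)*(-7)*(9 + 7)/(-17) - 100 = (⅓)*(-7)*(-1/17)*16 - 100 = 112/51 - 100 = -4988/51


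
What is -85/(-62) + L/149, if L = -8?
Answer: 12169/9238 ≈ 1.3173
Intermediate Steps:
-85/(-62) + L/149 = -85/(-62) - 8/149 = -85*(-1/62) - 8*1/149 = 85/62 - 8/149 = 12169/9238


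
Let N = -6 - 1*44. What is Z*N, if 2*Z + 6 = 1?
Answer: 125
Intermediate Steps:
N = -50 (N = -6 - 44 = -50)
Z = -5/2 (Z = -3 + (½)*1 = -3 + ½ = -5/2 ≈ -2.5000)
Z*N = -5/2*(-50) = 125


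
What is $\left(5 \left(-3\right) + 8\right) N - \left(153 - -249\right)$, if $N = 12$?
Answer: $-486$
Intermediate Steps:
$\left(5 \left(-3\right) + 8\right) N - \left(153 - -249\right) = \left(5 \left(-3\right) + 8\right) 12 - \left(153 - -249\right) = \left(-15 + 8\right) 12 - \left(153 + 249\right) = \left(-7\right) 12 - 402 = -84 - 402 = -486$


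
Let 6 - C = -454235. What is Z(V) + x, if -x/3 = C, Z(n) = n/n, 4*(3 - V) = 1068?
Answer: -1362722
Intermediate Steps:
C = 454241 (C = 6 - 1*(-454235) = 6 + 454235 = 454241)
V = -264 (V = 3 - ¼*1068 = 3 - 267 = -264)
Z(n) = 1
x = -1362723 (x = -3*454241 = -1362723)
Z(V) + x = 1 - 1362723 = -1362722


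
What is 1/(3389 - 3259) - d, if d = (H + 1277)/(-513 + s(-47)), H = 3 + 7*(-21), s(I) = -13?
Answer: 36954/17095 ≈ 2.1617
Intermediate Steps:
H = -144 (H = 3 - 147 = -144)
d = -1133/526 (d = (-144 + 1277)/(-513 - 13) = 1133/(-526) = 1133*(-1/526) = -1133/526 ≈ -2.1540)
1/(3389 - 3259) - d = 1/(3389 - 3259) - 1*(-1133/526) = 1/130 + 1133/526 = 36954/17095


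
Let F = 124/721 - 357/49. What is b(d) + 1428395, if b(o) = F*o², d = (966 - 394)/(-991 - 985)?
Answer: 1487135695371/1041124 ≈ 1.4284e+6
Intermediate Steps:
d = -11/38 (d = 572/(-1976) = 572*(-1/1976) = -11/38 ≈ -0.28947)
F = -5129/721 (F = 124*(1/721) - 357*1/49 = 124/721 - 51/7 = -5129/721 ≈ -7.1137)
b(o) = -5129*o²/721
b(d) + 1428395 = -5129*(-11/38)²/721 + 1428395 = -5129/721*121/1444 + 1428395 = -620609/1041124 + 1428395 = 1487135695371/1041124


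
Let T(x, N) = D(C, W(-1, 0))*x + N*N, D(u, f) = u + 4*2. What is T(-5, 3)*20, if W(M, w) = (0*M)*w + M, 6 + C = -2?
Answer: 180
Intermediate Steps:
C = -8 (C = -6 - 2 = -8)
W(M, w) = M (W(M, w) = 0*w + M = 0 + M = M)
D(u, f) = 8 + u (D(u, f) = u + 8 = 8 + u)
T(x, N) = N² (T(x, N) = (8 - 8)*x + N*N = 0*x + N² = 0 + N² = N²)
T(-5, 3)*20 = 3²*20 = 9*20 = 180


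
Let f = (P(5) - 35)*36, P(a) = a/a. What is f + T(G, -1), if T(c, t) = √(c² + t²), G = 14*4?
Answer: -1224 + √3137 ≈ -1168.0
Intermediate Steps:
P(a) = 1
G = 56
f = -1224 (f = (1 - 35)*36 = -34*36 = -1224)
f + T(G, -1) = -1224 + √(56² + (-1)²) = -1224 + √(3136 + 1) = -1224 + √3137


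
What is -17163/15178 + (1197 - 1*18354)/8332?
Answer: -201705531/63231548 ≈ -3.1899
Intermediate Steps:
-17163/15178 + (1197 - 1*18354)/8332 = -17163*1/15178 + (1197 - 18354)*(1/8332) = -17163/15178 - 17157*1/8332 = -17163/15178 - 17157/8332 = -201705531/63231548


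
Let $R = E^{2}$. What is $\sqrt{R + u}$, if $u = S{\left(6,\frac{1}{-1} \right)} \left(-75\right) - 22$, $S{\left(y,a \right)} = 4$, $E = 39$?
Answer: $\sqrt{1199} \approx 34.627$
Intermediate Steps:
$R = 1521$ ($R = 39^{2} = 1521$)
$u = -322$ ($u = 4 \left(-75\right) - 22 = -300 - 22 = -322$)
$\sqrt{R + u} = \sqrt{1521 - 322} = \sqrt{1199}$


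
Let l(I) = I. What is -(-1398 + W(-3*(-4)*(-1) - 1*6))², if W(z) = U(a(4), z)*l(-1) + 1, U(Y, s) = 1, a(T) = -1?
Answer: -1954404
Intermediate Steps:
W(z) = 0 (W(z) = 1*(-1) + 1 = -1 + 1 = 0)
-(-1398 + W(-3*(-4)*(-1) - 1*6))² = -(-1398 + 0)² = -1*(-1398)² = -1*1954404 = -1954404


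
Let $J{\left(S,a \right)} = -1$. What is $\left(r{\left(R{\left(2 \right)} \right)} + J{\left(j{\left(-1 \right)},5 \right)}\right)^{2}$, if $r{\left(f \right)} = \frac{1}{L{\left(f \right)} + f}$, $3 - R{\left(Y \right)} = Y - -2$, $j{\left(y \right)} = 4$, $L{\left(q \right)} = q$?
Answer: $\frac{9}{4} \approx 2.25$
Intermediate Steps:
$R{\left(Y \right)} = 1 - Y$ ($R{\left(Y \right)} = 3 - \left(Y - -2\right) = 3 - \left(Y + 2\right) = 3 - \left(2 + Y\right) = 1 - Y$)
$r{\left(f \right)} = \frac{1}{2 f}$ ($r{\left(f \right)} = \frac{1}{f + f} = \frac{1}{2 f}$)
$\left(r{\left(R{\left(2 \right)} \right)} + J{\left(j{\left(-1 \right)},5 \right)}\right)^{2} = \left(\frac{1}{2 \left(1 - 2\right)} - 1\right)^{2} = \left(\frac{1}{2 \left(-1\right)} - 1\right)^{2} = \left(\frac{1}{2} \left(-1\right) - 1\right)^{2} = \left(- \frac{1}{2} - 1\right)^{2} = \left(- \frac{3}{2}\right)^{2} = \frac{9}{4}$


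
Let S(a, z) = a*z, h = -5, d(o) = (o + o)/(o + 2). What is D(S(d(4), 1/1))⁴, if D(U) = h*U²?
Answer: 40960000/6561 ≈ 6243.0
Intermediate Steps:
d(o) = 2*o/(2 + o) (d(o) = (2*o)/(2 + o) = 2*o/(2 + o))
D(U) = -5*U²
D(S(d(4), 1/1))⁴ = (-5*64/(2 + 4)²)⁴ = (-5*((2*4/6)*1)²)⁴ = (-5*((2*4*(⅙))*1)²)⁴ = (-5*((4/3)*1)²)⁴ = (-5*(4/3)²)⁴ = (-5*16/9)⁴ = (-80/9)⁴ = 40960000/6561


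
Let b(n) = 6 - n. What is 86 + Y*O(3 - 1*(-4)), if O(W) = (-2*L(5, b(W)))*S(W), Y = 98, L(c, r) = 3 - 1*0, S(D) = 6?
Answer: -3442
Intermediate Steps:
L(c, r) = 3 (L(c, r) = 3 + 0 = 3)
O(W) = -36 (O(W) = -2*3*6 = -6*6 = -36)
86 + Y*O(3 - 1*(-4)) = 86 + 98*(-36) = 86 - 3528 = -3442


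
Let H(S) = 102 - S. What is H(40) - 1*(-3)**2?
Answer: 53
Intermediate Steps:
H(40) - 1*(-3)**2 = (102 - 1*40) - 1*(-3)**2 = (102 - 40) - 1*9 = 62 - 9 = 53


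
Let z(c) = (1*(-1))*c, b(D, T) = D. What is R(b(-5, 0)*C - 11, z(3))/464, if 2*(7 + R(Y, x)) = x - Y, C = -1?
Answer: -11/928 ≈ -0.011853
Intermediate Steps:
z(c) = -c
R(Y, x) = -7 + x/2 - Y/2 (R(Y, x) = -7 + (x - Y)/2 = -7 + (x/2 - Y/2) = -7 + x/2 - Y/2)
R(b(-5, 0)*C - 11, z(3))/464 = (-7 + (-1*3)/2 - (-5*(-1) - 11)/2)/464 = (-7 + (½)*(-3) - (5 - 11)/2)*(1/464) = (-7 - 3/2 - ½*(-6))*(1/464) = (-7 - 3/2 + 3)*(1/464) = -11/2*1/464 = -11/928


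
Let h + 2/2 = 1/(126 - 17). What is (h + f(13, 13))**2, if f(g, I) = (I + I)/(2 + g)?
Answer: 1473796/2673225 ≈ 0.55132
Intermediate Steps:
f(g, I) = 2*I/(2 + g) (f(g, I) = (2*I)/(2 + g) = 2*I/(2 + g))
h = -108/109 (h = -1 + 1/(126 - 17) = -1 + 1/109 = -108/109 ≈ -0.99083)
(h + f(13, 13))**2 = (-108/109 + 2*13/(2 + 13))**2 = (-108/109 + 2*13/15)**2 = (-108/109 + 2*13*(1/15))**2 = (-108/109 + 26/15)**2 = (1214/1635)**2 = 1473796/2673225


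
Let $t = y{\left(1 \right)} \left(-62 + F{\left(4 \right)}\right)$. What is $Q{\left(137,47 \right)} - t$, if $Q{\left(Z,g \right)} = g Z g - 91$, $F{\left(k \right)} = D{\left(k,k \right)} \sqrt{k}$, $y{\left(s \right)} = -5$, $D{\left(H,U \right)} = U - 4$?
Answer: $302232$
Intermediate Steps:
$D{\left(H,U \right)} = -4 + U$
$F{\left(k \right)} = \sqrt{k} \left(-4 + k\right)$ ($F{\left(k \right)} = \left(-4 + k\right) \sqrt{k} = \sqrt{k} \left(-4 + k\right)$)
$Q{\left(Z,g \right)} = -91 + Z g^{2}$ ($Q{\left(Z,g \right)} = Z g g - 91 = Z g^{2} - 91 = -91 + Z g^{2}$)
$t = 310$ ($t = - 5 \left(-62 + \sqrt{4} \left(-4 + 4\right)\right) = - 5 \left(-62 + 2 \cdot 0\right) = - 5 \left(-62 + 0\right) = \left(-5\right) \left(-62\right) = 310$)
$Q{\left(137,47 \right)} - t = \left(-91 + 137 \cdot 47^{2}\right) - 310 = \left(-91 + 137 \cdot 2209\right) - 310 = \left(-91 + 302633\right) - 310 = 302542 - 310 = 302232$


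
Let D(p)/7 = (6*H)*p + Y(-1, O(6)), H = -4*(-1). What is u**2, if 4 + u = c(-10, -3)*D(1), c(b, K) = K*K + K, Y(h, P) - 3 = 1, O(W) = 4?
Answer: 1373584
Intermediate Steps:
H = 4
Y(h, P) = 4 (Y(h, P) = 3 + 1 = 4)
c(b, K) = K + K**2 (c(b, K) = K**2 + K = K + K**2)
D(p) = 28 + 168*p (D(p) = 7*((6*4)*p + 4) = 7*(24*p + 4) = 7*(4 + 24*p) = 28 + 168*p)
u = 1172 (u = -4 + (-3*(1 - 3))*(28 + 168*1) = -4 + (-3*(-2))*(28 + 168) = -4 + 6*196 = -4 + 1176 = 1172)
u**2 = 1172**2 = 1373584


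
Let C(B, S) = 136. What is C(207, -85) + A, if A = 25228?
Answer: 25364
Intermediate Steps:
C(207, -85) + A = 136 + 25228 = 25364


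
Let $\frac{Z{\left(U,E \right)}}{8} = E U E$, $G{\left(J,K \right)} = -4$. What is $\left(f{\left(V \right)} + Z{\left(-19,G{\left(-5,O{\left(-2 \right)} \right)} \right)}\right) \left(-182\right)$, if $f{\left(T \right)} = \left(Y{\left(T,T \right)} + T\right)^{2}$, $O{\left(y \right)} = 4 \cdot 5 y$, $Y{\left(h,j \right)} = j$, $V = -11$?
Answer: $354536$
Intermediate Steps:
$O{\left(y \right)} = 20 y$
$f{\left(T \right)} = 4 T^{2}$ ($f{\left(T \right)} = \left(T + T\right)^{2} = \left(2 T\right)^{2} = 4 T^{2}$)
$Z{\left(U,E \right)} = 8 U E^{2}$ ($Z{\left(U,E \right)} = 8 E U E = 8 U E^{2}$)
$\left(f{\left(V \right)} + Z{\left(-19,G{\left(-5,O{\left(-2 \right)} \right)} \right)}\right) \left(-182\right) = \left(4 \left(-11\right)^{2} + 8 \left(-19\right) \left(-4\right)^{2}\right) \left(-182\right) = \left(4 \cdot 121 + 8 \left(-19\right) 16\right) \left(-182\right) = \left(484 - 2432\right) \left(-182\right) = \left(-1948\right) \left(-182\right) = 354536$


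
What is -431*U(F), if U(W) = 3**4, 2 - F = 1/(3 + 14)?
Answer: -34911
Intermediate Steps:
F = 33/17 (F = 2 - 1/(3 + 14) = 2 - 1/17 = 33/17 ≈ 1.9412)
U(W) = 81
-431*U(F) = -431*81 = -34911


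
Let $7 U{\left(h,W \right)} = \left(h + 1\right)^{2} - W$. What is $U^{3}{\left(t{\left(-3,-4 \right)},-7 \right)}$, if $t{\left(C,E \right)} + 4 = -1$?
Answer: $\frac{12167}{343} \approx 35.472$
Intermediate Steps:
$t{\left(C,E \right)} = -5$ ($t{\left(C,E \right)} = -4 - 1 = -5$)
$U{\left(h,W \right)} = - \frac{W}{7} + \frac{\left(1 + h\right)^{2}}{7}$ ($U{\left(h,W \right)} = \frac{\left(h + 1\right)^{2} - W}{7} = \frac{\left(1 + h\right)^{2} - W}{7} = - \frac{W}{7} + \frac{\left(1 + h\right)^{2}}{7}$)
$U^{3}{\left(t{\left(-3,-4 \right)},-7 \right)} = \left(\left(- \frac{1}{7}\right) \left(-7\right) + \frac{\left(1 - 5\right)^{2}}{7}\right)^{3} = \left(1 + \frac{\left(-4\right)^{2}}{7}\right)^{3} = \left(1 + \frac{1}{7} \cdot 16\right)^{3} = \left(1 + \frac{16}{7}\right)^{3} = \left(\frac{23}{7}\right)^{3} = \frac{12167}{343}$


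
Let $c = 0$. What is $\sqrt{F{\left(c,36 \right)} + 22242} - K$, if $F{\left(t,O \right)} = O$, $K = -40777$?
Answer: $40777 + \sqrt{22278} \approx 40926.0$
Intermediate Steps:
$\sqrt{F{\left(c,36 \right)} + 22242} - K = \sqrt{36 + 22242} - -40777 = \sqrt{22278} + 40777 = 40777 + \sqrt{22278}$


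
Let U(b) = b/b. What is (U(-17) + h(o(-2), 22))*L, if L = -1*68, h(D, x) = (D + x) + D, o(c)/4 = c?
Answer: -476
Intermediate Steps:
o(c) = 4*c
h(D, x) = x + 2*D
U(b) = 1
L = -68
(U(-17) + h(o(-2), 22))*L = (1 + (22 + 2*(4*(-2))))*(-68) = (1 + (22 + 2*(-8)))*(-68) = (1 + (22 - 16))*(-68) = (1 + 6)*(-68) = 7*(-68) = -476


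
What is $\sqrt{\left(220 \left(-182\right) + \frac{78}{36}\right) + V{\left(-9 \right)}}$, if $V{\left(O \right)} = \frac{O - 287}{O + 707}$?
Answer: $\frac{i \sqrt{175561192434}}{2094} \approx 200.1 i$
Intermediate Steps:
$V{\left(O \right)} = \frac{-287 + O}{707 + O}$
$\sqrt{\left(220 \left(-182\right) + \frac{78}{36}\right) + V{\left(-9 \right)}} = \sqrt{\left(220 \left(-182\right) + \frac{78}{36}\right) + \frac{-287 - 9}{707 - 9}} = \sqrt{\left(-40040 + 78 \cdot \frac{1}{36}\right) + \frac{1}{698} \left(-296\right)} = \sqrt{\left(-40040 + \frac{13}{6}\right) + \frac{1}{698} \left(-296\right)} = \sqrt{- \frac{240227}{6} - \frac{148}{349}} = \sqrt{- \frac{83840111}{2094}} = \frac{i \sqrt{175561192434}}{2094}$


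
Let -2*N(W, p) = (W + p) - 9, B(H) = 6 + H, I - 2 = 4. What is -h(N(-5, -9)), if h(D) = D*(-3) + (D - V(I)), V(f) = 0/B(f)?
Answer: 23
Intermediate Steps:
I = 6 (I = 2 + 4 = 6)
N(W, p) = 9/2 - W/2 - p/2 (N(W, p) = -((W + p) - 9)/2 = -(-9 + W + p)/2 = 9/2 - W/2 - p/2)
V(f) = 0 (V(f) = 0/(6 + f) = 0)
h(D) = -2*D (h(D) = D*(-3) + (D - 1*0) = -3*D + (D + 0) = -3*D + D = -2*D)
-h(N(-5, -9)) = -(-2)*(9/2 - ½*(-5) - ½*(-9)) = -(-2)*(9/2 + 5/2 + 9/2) = -(-2)*23/2 = -1*(-23) = 23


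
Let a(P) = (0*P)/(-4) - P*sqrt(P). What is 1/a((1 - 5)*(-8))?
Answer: -sqrt(2)/256 ≈ -0.0055243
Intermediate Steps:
a(P) = -P**(3/2) (a(P) = 0*(-1/4) - P**(3/2) = 0 - P**(3/2) = -P**(3/2))
1/a((1 - 5)*(-8)) = 1/(-((1 - 5)*(-8))**(3/2)) = 1/(-(-4*(-8))**(3/2)) = 1/(-32**(3/2)) = 1/(-128*sqrt(2)) = -sqrt(2)/256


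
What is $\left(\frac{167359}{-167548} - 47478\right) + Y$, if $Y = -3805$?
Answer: $- \frac{8592531443}{167548} \approx -51284.0$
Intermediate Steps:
$\left(\frac{167359}{-167548} - 47478\right) + Y = \left(\frac{167359}{-167548} - 47478\right) - 3805 = \left(167359 \left(- \frac{1}{167548}\right) - 47478\right) - 3805 = \left(- \frac{167359}{167548} - 47478\right) - 3805 = - \frac{7955011303}{167548} - 3805 = - \frac{8592531443}{167548}$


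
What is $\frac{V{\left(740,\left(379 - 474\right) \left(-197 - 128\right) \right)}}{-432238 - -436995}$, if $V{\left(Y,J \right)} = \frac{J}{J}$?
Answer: $\frac{1}{4757} \approx 0.00021022$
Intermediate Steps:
$V{\left(Y,J \right)} = 1$
$\frac{V{\left(740,\left(379 - 474\right) \left(-197 - 128\right) \right)}}{-432238 - -436995} = 1 \frac{1}{-432238 - -436995} = 1 \frac{1}{-432238 + 436995} = 1 \cdot \frac{1}{4757} = \frac{1}{4757}$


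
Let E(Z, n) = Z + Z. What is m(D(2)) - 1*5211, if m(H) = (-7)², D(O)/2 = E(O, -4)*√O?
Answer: -5162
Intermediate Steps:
E(Z, n) = 2*Z
D(O) = 4*O^(3/2) (D(O) = 2*((2*O)*√O) = 2*(2*O^(3/2)) = 4*O^(3/2))
m(H) = 49
m(D(2)) - 1*5211 = 49 - 1*5211 = 49 - 5211 = -5162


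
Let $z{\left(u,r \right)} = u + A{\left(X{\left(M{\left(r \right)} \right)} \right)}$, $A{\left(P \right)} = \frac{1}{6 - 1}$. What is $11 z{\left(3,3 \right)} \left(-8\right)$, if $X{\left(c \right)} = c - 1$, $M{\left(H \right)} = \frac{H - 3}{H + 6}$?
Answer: $- \frac{1408}{5} \approx -281.6$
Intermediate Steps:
$M{\left(H \right)} = \frac{-3 + H}{6 + H}$
$X{\left(c \right)} = -1 + c$ ($X{\left(c \right)} = c - 1 = -1 + c$)
$A{\left(P \right)} = \frac{1}{5}$
$z{\left(u,r \right)} = \frac{1}{5} + u$ ($z{\left(u,r \right)} = u + \frac{1}{5} = \frac{1}{5} + u$)
$11 z{\left(3,3 \right)} \left(-8\right) = 11 \left(\frac{1}{5} + 3\right) \left(-8\right) = 11 \cdot \frac{16}{5} \left(-8\right) = \frac{176}{5} \left(-8\right) = - \frac{1408}{5}$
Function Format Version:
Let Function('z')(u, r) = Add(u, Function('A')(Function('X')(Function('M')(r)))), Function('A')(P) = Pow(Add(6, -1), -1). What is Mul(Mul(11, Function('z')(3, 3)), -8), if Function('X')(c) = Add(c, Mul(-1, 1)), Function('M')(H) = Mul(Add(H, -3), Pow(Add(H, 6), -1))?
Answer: Rational(-1408, 5) ≈ -281.60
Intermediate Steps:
Function('M')(H) = Mul(Pow(Add(6, H), -1), Add(-3, H)) (Function('M')(H) = Mul(Add(-3, H), Pow(Add(6, H), -1)) = Mul(Pow(Add(6, H), -1), Add(-3, H)))
Function('X')(c) = Add(-1, c) (Function('X')(c) = Add(c, -1) = Add(-1, c))
Function('A')(P) = Rational(1, 5) (Function('A')(P) = Pow(5, -1) = Rational(1, 5))
Function('z')(u, r) = Add(Rational(1, 5), u) (Function('z')(u, r) = Add(u, Rational(1, 5)) = Add(Rational(1, 5), u))
Mul(Mul(11, Function('z')(3, 3)), -8) = Mul(Mul(11, Add(Rational(1, 5), 3)), -8) = Mul(Mul(11, Rational(16, 5)), -8) = Mul(Rational(176, 5), -8) = Rational(-1408, 5)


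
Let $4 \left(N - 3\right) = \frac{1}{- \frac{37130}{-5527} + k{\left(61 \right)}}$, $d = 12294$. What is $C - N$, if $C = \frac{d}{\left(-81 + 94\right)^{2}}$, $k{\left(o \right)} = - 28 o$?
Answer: $\frac{443332917991}{6356418536} \approx 69.746$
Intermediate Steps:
$C = \frac{12294}{169}$ ($C = \frac{12294}{\left(-81 + 94\right)^{2}} = \frac{12294}{13^{2}} = \frac{12294}{169} \approx 72.746$)
$N = \frac{112830305}{37611944}$ ($N = 3 + \frac{1}{4 \left(- \frac{37130}{-5527} - 1708\right)} = 3 + \frac{1}{4 \left(\left(-37130\right) \left(- \frac{1}{5527}\right) - 1708\right)} = 3 + \frac{1}{4 \left(\frac{37130}{5527} - 1708\right)} = 3 + \frac{1}{4 \left(- \frac{9402986}{5527}\right)} = 3 + \frac{1}{4} \left(- \frac{5527}{9402986}\right) = 3 - \frac{5527}{37611944} = \frac{112830305}{37611944} \approx 2.9999$)
$C - N = \frac{12294}{169} - \frac{112830305}{37611944} = \frac{443332917991}{6356418536}$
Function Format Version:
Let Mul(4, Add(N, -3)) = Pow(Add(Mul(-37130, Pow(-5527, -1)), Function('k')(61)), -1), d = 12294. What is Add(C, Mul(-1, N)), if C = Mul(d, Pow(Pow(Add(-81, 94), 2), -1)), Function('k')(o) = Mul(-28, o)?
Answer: Rational(443332917991, 6356418536) ≈ 69.746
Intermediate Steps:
C = Rational(12294, 169) (C = Mul(12294, Pow(Pow(Add(-81, 94), 2), -1)) = Mul(12294, Pow(Pow(13, 2), -1)) = Mul(12294, Pow(169, -1)) = Mul(12294, Rational(1, 169)) = Rational(12294, 169) ≈ 72.746)
N = Rational(112830305, 37611944) (N = Add(3, Mul(Rational(1, 4), Pow(Add(Mul(-37130, Pow(-5527, -1)), Mul(-28, 61)), -1))) = Add(3, Mul(Rational(1, 4), Pow(Add(Mul(-37130, Rational(-1, 5527)), -1708), -1))) = Add(3, Mul(Rational(1, 4), Pow(Add(Rational(37130, 5527), -1708), -1))) = Add(3, Mul(Rational(1, 4), Pow(Rational(-9402986, 5527), -1))) = Add(3, Mul(Rational(1, 4), Rational(-5527, 9402986))) = Add(3, Rational(-5527, 37611944)) = Rational(112830305, 37611944) ≈ 2.9999)
Add(C, Mul(-1, N)) = Add(Rational(12294, 169), Mul(-1, Rational(112830305, 37611944))) = Add(Rational(12294, 169), Rational(-112830305, 37611944)) = Rational(443332917991, 6356418536)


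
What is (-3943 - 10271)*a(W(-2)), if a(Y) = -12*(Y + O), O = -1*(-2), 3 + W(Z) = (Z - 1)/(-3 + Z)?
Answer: -341136/5 ≈ -68227.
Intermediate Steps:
W(Z) = -3 + (-1 + Z)/(-3 + Z) (W(Z) = -3 + (Z - 1)/(-3 + Z) = -3 + (-1 + Z)/(-3 + Z))
O = 2
a(Y) = -24 - 12*Y (a(Y) = -12*(Y + 2) = -12*(2 + Y) = -24 - 12*Y)
(-3943 - 10271)*a(W(-2)) = (-3943 - 10271)*(-24 - 24*(4 - 1*(-2))/(-3 - 2)) = -14214*(-24 - 24*(4 + 2)/(-5)) = -14214*(-24 - 24*(-1)*6/5) = -14214*(-24 - 12*(-12/5)) = -14214*(-24 + 144/5) = -14214*24/5 = -341136/5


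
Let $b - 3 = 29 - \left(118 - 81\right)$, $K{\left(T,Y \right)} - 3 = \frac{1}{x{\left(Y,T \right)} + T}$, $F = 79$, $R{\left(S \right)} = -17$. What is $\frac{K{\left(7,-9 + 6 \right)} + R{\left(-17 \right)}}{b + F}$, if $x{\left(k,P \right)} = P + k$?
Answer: $- \frac{153}{814} \approx -0.18796$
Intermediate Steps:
$K{\left(T,Y \right)} = 3 + \frac{1}{Y + 2 T}$ ($K{\left(T,Y \right)} = 3 + \frac{1}{\left(T + Y\right) + T} = 3 + \frac{1}{Y + 2 T}$)
$b = -5$ ($b = 3 + \left(29 - \left(118 - 81\right)\right) = 3 + \left(29 - 37\right) = 3 - 8 = -5$)
$\frac{K{\left(7,-9 + 6 \right)} + R{\left(-17 \right)}}{b + F} = \frac{\frac{1 + 3 \left(-9 + 6\right) + 6 \cdot 7}{\left(-9 + 6\right) + 2 \cdot 7} - 17}{-5 + 79} = \frac{\frac{1 + 3 \left(-3\right) + 42}{-3 + 14} - 17}{74} = \left(\frac{1 - 9 + 42}{11} - 17\right) \frac{1}{74} = \left(\frac{1}{11} \cdot 34 - 17\right) \frac{1}{74} = \left(\frac{34}{11} - 17\right) \frac{1}{74} = \left(- \frac{153}{11}\right) \frac{1}{74} = - \frac{153}{814}$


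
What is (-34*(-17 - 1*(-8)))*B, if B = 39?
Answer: 11934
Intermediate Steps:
(-34*(-17 - 1*(-8)))*B = -34*(-17 - 1*(-8))*39 = -34*(-17 + 8)*39 = -34*(-9)*39 = 306*39 = 11934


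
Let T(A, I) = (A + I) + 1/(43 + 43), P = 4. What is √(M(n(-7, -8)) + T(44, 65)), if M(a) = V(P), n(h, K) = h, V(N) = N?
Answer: √835834/86 ≈ 10.631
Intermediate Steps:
T(A, I) = 1/86 + A + I (T(A, I) = (A + I) + 1/86 = 1/86 + A + I)
M(a) = 4
√(M(n(-7, -8)) + T(44, 65)) = √(4 + (1/86 + 44 + 65)) = √(4 + 9375/86) = √(9719/86) = √835834/86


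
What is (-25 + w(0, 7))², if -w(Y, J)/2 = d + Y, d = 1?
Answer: 729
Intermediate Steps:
w(Y, J) = -2 - 2*Y (w(Y, J) = -2*(1 + Y) = -2 - 2*Y)
(-25 + w(0, 7))² = (-25 + (-2 - 2*0))² = (-25 + (-2 + 0))² = (-25 - 2)² = (-27)² = 729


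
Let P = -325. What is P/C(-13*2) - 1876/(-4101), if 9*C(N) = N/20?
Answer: 9229126/4101 ≈ 2250.5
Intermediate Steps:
C(N) = N/180 (C(N) = (N/20)/9 = N/180)
P/C(-13*2) - 1876/(-4101) = -325/((-13*2)/180) - 1876/(-4101) = -325/((1/180)*(-26)) - 1876*(-1/4101) = -325/(-13/90) + 1876/4101 = -325*(-90/13) + 1876/4101 = 2250 + 1876/4101 = 9229126/4101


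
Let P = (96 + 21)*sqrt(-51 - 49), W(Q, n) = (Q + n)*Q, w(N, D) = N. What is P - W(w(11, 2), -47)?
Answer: 396 + 1170*I ≈ 396.0 + 1170.0*I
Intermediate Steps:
W(Q, n) = Q*(Q + n)
P = 1170*I (P = 117*sqrt(-100) = 117*(10*I) = 1170*I ≈ 1170.0*I)
P - W(w(11, 2), -47) = 1170*I - 11*(11 - 47) = 1170*I - 11*(-36) = 1170*I - 1*(-396) = 1170*I + 396 = 396 + 1170*I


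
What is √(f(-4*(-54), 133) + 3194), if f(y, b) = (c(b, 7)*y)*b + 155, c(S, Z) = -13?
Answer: I*√370115 ≈ 608.37*I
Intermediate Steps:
f(y, b) = 155 - 13*b*y (f(y, b) = (-13*y)*b + 155 = -13*b*y + 155 = 155 - 13*b*y)
√(f(-4*(-54), 133) + 3194) = √((155 - 13*133*(-4*(-54))) + 3194) = √((155 - 13*133*216) + 3194) = √((155 - 373464) + 3194) = √(-373309 + 3194) = √(-370115) = I*√370115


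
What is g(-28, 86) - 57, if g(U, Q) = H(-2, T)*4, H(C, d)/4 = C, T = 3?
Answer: -89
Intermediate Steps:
H(C, d) = 4*C
g(U, Q) = -32 (g(U, Q) = (4*(-2))*4 = -8*4 = -32)
g(-28, 86) - 57 = -32 - 57 = -89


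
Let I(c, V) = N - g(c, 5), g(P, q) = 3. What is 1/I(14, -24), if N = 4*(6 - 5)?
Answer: 1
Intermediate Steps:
N = 4 (N = 4*1 = 4)
I(c, V) = 1 (I(c, V) = 4 - 1*3 = 4 - 3 = 1)
1/I(14, -24) = 1/1 = 1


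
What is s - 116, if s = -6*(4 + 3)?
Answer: -158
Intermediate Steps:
s = -42 (s = -6*7 = -42)
s - 116 = -42 - 116 = -158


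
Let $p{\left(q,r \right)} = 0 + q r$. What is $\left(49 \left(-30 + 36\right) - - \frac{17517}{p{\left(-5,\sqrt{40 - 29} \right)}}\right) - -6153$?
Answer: $6447 - \frac{17517 \sqrt{11}}{55} \approx 5390.7$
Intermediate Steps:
$p{\left(q,r \right)} = q r$
$\left(49 \left(-30 + 36\right) - - \frac{17517}{p{\left(-5,\sqrt{40 - 29} \right)}}\right) - -6153 = \left(49 \left(-30 + 36\right) - - \frac{17517}{\left(-5\right) \sqrt{40 - 29}}\right) - -6153 = \left(49 \cdot 6 - - \frac{17517}{\left(-5\right) \sqrt{11}}\right) + 6153 = \left(294 - - 17517 \left(- \frac{\sqrt{11}}{55}\right)\right) + 6153 = \left(294 - \frac{17517 \sqrt{11}}{55}\right) + 6153 = 6447 - \frac{17517 \sqrt{11}}{55}$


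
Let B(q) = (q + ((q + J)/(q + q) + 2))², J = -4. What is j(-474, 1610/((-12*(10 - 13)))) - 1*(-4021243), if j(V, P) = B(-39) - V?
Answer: 24476208877/6084 ≈ 4.0230e+6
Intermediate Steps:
B(q) = (2 + q + (-4 + q)/(2*q))² (B(q) = (q + ((q - 4)/(q + q) + 2))² = (q + ((-4 + q)/((2*q)) + 2))² = (q + ((-4 + q)*(1/(2*q)) + 2))² = (q + ((-4 + q)/(2*q) + 2))² = (q + (2 + (-4 + q)/(2*q)))² = (2 + q + (-4 + q)/(2*q))²)
j(V, P) = 8082649/6084 - V (j(V, P) = (¼)*(-4 + 2*(-39)² + 5*(-39))²/(-39)² - V = (¼)*(1/1521)*(-4 + 2*1521 - 195)² - V = (¼)*(1/1521)*(-4 + 3042 - 195)² - V = (¼)*(1/1521)*2843² - V = (¼)*(1/1521)*8082649 - V = 8082649/6084 - V)
j(-474, 1610/((-12*(10 - 13)))) - 1*(-4021243) = (8082649/6084 - 1*(-474)) - 1*(-4021243) = (8082649/6084 + 474) + 4021243 = 10966465/6084 + 4021243 = 24476208877/6084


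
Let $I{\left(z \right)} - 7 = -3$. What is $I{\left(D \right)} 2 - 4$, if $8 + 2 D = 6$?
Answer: $4$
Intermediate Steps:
$D = -1$ ($D = -4 + \frac{1}{2} \cdot 6 = -4 + 3 = -1$)
$I{\left(z \right)} = 4$ ($I{\left(z \right)} = 7 - 3 = 4$)
$I{\left(D \right)} 2 - 4 = 4 \cdot 2 - 4 = 8 - 4 = 4$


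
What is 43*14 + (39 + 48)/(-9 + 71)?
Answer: 37411/62 ≈ 603.40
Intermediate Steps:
43*14 + (39 + 48)/(-9 + 71) = 602 + 87/62 = 37411/62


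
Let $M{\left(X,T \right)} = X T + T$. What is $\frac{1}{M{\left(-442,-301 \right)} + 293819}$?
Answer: $\frac{1}{426560} \approx 2.3443 \cdot 10^{-6}$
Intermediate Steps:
$M{\left(X,T \right)} = T + T X$ ($M{\left(X,T \right)} = T X + T = T + T X$)
$\frac{1}{M{\left(-442,-301 \right)} + 293819} = \frac{1}{- 301 \left(1 - 442\right) + 293819} = \frac{1}{\left(-301\right) \left(-441\right) + 293819} = \frac{1}{132741 + 293819} = \frac{1}{426560}$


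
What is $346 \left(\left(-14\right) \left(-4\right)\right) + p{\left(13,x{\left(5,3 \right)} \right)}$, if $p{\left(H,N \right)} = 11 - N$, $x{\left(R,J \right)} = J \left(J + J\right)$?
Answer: $19369$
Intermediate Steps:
$x{\left(R,J \right)} = 2 J^{2}$ ($x{\left(R,J \right)} = J 2 J = 2 J^{2}$)
$346 \left(\left(-14\right) \left(-4\right)\right) + p{\left(13,x{\left(5,3 \right)} \right)} = 346 \left(\left(-14\right) \left(-4\right)\right) + \left(11 - 2 \cdot 3^{2}\right) = 346 \cdot 56 + \left(11 - 2 \cdot 9\right) = 19376 + \left(11 - 18\right) = 19376 - 7 = 19369$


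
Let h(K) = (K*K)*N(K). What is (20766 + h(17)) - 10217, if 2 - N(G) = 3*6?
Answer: 5925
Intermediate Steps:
N(G) = -16 (N(G) = 2 - 3*6 = 2 - 1*18 = 2 - 18 = -16)
h(K) = -16*K² (h(K) = (K*K)*(-16) = K²*(-16) = -16*K²)
(20766 + h(17)) - 10217 = (20766 - 16*17²) - 10217 = (20766 - 16*289) - 10217 = (20766 - 4624) - 10217 = 16142 - 10217 = 5925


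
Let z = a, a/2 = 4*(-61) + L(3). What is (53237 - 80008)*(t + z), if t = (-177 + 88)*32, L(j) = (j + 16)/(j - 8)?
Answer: 447557578/5 ≈ 8.9512e+7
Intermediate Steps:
L(j) = (16 + j)/(-8 + j)
a = -2478/5 (a = 2*(4*(-61) + (16 + 3)/(-8 + 3)) = 2*(-244 + 19/(-5)) = 2*(-244 - ⅕*19) = 2*(-244 - 19/5) = 2*(-1239/5) = -2478/5 ≈ -495.60)
t = -2848 (t = -89*32 = -2848)
z = -2478/5 ≈ -495.60
(53237 - 80008)*(t + z) = (53237 - 80008)*(-2848 - 2478/5) = -26771*(-16718/5) = 447557578/5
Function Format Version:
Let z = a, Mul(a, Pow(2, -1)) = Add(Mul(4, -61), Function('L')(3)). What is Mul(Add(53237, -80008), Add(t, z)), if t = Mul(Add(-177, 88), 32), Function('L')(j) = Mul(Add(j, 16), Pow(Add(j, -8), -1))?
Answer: Rational(447557578, 5) ≈ 8.9512e+7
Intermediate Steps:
Function('L')(j) = Mul(Pow(Add(-8, j), -1), Add(16, j)) (Function('L')(j) = Mul(Add(16, j), Pow(Add(-8, j), -1)) = Mul(Pow(Add(-8, j), -1), Add(16, j)))
a = Rational(-2478, 5) (a = Mul(2, Add(Mul(4, -61), Mul(Pow(Add(-8, 3), -1), Add(16, 3)))) = Mul(2, Add(-244, Mul(Pow(-5, -1), 19))) = Mul(2, Add(-244, Mul(Rational(-1, 5), 19))) = Mul(2, Add(-244, Rational(-19, 5))) = Mul(2, Rational(-1239, 5)) = Rational(-2478, 5) ≈ -495.60)
t = -2848 (t = Mul(-89, 32) = -2848)
z = Rational(-2478, 5) ≈ -495.60
Mul(Add(53237, -80008), Add(t, z)) = Mul(Add(53237, -80008), Add(-2848, Rational(-2478, 5))) = Mul(-26771, Rational(-16718, 5)) = Rational(447557578, 5)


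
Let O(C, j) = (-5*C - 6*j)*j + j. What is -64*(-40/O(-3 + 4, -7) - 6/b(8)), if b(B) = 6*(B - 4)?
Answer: 848/133 ≈ 6.3759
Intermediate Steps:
O(C, j) = j + j*(-6*j - 5*C) (O(C, j) = (-6*j - 5*C)*j + j = j*(-6*j - 5*C) + j = j + j*(-6*j - 5*C))
b(B) = -24 + 6*B (b(B) = 6*(-4 + B) = -24 + 6*B)
-64*(-40/O(-3 + 4, -7) - 6/b(8)) = -64*(-40*(-1/(7*(1 - 6*(-7) - 5*(-3 + 4)))) - 6/(-24 + 6*8)) = -64*(-40*(-1/(7*(1 + 42 - 5*1))) - 6/(-24 + 48)) = -64*(-40*(-1/(7*(1 + 42 - 5))) - 6/24) = -64*(-40/((-7*38)) - 6*1/24) = -64*(-40/(-266) - ¼) = -64*(-40*(-1/266) - ¼) = -64*(20/133 - ¼) = -64*(-53/532) = 848/133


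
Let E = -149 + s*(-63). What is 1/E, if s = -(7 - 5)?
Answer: -1/23 ≈ -0.043478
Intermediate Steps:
s = -2 (s = -1*2 = -2)
E = -23 (E = -149 - 2*(-63) = -149 + 126 = -23)
1/E = 1/(-23) = -1/23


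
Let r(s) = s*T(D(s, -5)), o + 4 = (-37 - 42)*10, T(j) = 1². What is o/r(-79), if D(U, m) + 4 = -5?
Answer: 794/79 ≈ 10.051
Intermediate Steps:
D(U, m) = -9 (D(U, m) = -4 - 5 = -9)
T(j) = 1
o = -794 (o = -4 + (-37 - 42)*10 = -4 - 79*10 = -4 - 790 = -794)
r(s) = s (r(s) = s*1 = s)
o/r(-79) = -794/(-79) = -794*(-1/79) = 794/79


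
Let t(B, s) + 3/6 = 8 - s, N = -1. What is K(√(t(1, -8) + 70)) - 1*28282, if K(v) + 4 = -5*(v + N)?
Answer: -28281 - 15*√38/2 ≈ -28327.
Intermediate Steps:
t(B, s) = 15/2 - s (t(B, s) = -½ + (8 - s) = 15/2 - s)
K(v) = 1 - 5*v (K(v) = -4 - 5*(v - 1) = -4 - 5*(-1 + v) = -4 + (5 - 5*v) = 1 - 5*v)
K(√(t(1, -8) + 70)) - 1*28282 = (1 - 5*√((15/2 - 1*(-8)) + 70)) - 1*28282 = (1 - 5*√((15/2 + 8) + 70)) - 28282 = (1 - 5*√(31/2 + 70)) - 28282 = (1 - 15*√38/2) - 28282 = -28281 - 15*√38/2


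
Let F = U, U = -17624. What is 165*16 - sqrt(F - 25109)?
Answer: 2640 - I*sqrt(42733) ≈ 2640.0 - 206.72*I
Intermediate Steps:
F = -17624
165*16 - sqrt(F - 25109) = 165*16 - sqrt(-17624 - 25109) = 2640 - sqrt(-42733) = 2640 - I*sqrt(42733)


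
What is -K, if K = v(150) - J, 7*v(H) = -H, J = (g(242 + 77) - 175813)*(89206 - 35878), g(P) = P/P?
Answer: -65629916202/7 ≈ -9.3757e+9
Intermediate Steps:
g(P) = 1
J = -9375702336 (J = (1 - 175813)*(89206 - 35878) = -175812*53328 = -9375702336)
v(H) = -H/7 (v(H) = (-H)/7 = -H/7)
K = 65629916202/7 (K = -⅐*150 - 1*(-9375702336) = -150/7 + 9375702336 = 65629916202/7 ≈ 9.3757e+9)
-K = -1*65629916202/7 = -65629916202/7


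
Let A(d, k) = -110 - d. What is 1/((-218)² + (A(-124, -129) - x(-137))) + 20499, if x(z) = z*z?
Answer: 589735732/28769 ≈ 20499.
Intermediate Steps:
x(z) = z²
1/((-218)² + (A(-124, -129) - x(-137))) + 20499 = 1/((-218)² + ((-110 - 1*(-124)) - 1*(-137)²)) + 20499 = 1/(47524 + ((-110 + 124) - 1*18769)) + 20499 = 1/(47524 + (14 - 18769)) + 20499 = 1/(47524 - 18755) + 20499 = 1/28769 + 20499 = 589735732/28769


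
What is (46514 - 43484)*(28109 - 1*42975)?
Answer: -45043980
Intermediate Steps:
(46514 - 43484)*(28109 - 1*42975) = 3030*(28109 - 42975) = 3030*(-14866) = -45043980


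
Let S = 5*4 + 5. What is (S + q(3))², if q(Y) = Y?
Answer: 784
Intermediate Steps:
S = 25 (S = 20 + 5 = 25)
(S + q(3))² = (25 + 3)² = 28² = 784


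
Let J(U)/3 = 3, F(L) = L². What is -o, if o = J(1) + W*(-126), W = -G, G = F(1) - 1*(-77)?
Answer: -9837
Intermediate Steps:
G = 78 (G = 1² - 1*(-77) = 1 + 77 = 78)
J(U) = 9 (J(U) = 3*3 = 9)
W = -78 (W = -1*78 = -78)
o = 9837 (o = 9 - 78*(-126) = 9 + 9828 = 9837)
-o = -1*9837 = -9837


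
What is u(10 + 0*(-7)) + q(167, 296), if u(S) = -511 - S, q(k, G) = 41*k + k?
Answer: 6493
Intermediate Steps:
q(k, G) = 42*k
u(10 + 0*(-7)) + q(167, 296) = (-511 - (10 + 0*(-7))) + 42*167 = (-511 - (10 + 0)) + 7014 = (-511 - 1*10) + 7014 = (-511 - 10) + 7014 = -521 + 7014 = 6493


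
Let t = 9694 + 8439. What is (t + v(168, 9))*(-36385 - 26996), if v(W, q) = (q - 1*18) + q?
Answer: -1149287673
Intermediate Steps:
t = 18133
v(W, q) = -18 + 2*q (v(W, q) = (q - 18) + q = (-18 + q) + q = -18 + 2*q)
(t + v(168, 9))*(-36385 - 26996) = (18133 + (-18 + 2*9))*(-36385 - 26996) = (18133 + (-18 + 18))*(-63381) = (18133 + 0)*(-63381) = 18133*(-63381) = -1149287673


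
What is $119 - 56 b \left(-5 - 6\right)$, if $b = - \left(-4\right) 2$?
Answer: $5047$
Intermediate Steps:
$b = 8$ ($b = \left(-1\right) \left(-8\right) = 8$)
$119 - 56 b \left(-5 - 6\right) = 119 - 56 \cdot 8 \left(-5 - 6\right) = 119 - 56 \cdot 8 \left(-11\right) = 119 - -4928 = 119 + 4928 = 5047$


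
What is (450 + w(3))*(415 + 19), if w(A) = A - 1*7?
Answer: 193564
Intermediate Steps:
w(A) = -7 + A (w(A) = A - 7 = -7 + A)
(450 + w(3))*(415 + 19) = (450 + (-7 + 3))*(415 + 19) = (450 - 4)*434 = 446*434 = 193564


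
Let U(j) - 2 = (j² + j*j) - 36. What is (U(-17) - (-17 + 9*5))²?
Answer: 266256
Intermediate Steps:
U(j) = -34 + 2*j² (U(j) = 2 + ((j² + j*j) - 36) = 2 + ((j² + j²) - 36) = 2 + (2*j² - 36) = 2 + (-36 + 2*j²) = -34 + 2*j²)
(U(-17) - (-17 + 9*5))² = ((-34 + 2*(-17)²) - (-17 + 9*5))² = ((-34 + 2*289) - (-17 + 45))² = ((-34 + 578) - 1*28)² = (544 - 28)² = 516² = 266256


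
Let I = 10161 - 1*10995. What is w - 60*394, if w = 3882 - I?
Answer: -18924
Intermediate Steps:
I = -834 (I = 10161 - 10995 = -834)
w = 4716 (w = 3882 - 1*(-834) = 3882 + 834 = 4716)
w - 60*394 = 4716 - 60*394 = 4716 - 23640 = -18924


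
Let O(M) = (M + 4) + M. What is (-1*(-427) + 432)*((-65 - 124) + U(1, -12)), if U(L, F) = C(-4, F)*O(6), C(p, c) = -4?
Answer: -217327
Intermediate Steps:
O(M) = 4 + 2*M (O(M) = (4 + M) + M = 4 + 2*M)
U(L, F) = -64 (U(L, F) = -4*(4 + 2*6) = -4*(4 + 12) = -4*16 = -64)
(-1*(-427) + 432)*((-65 - 124) + U(1, -12)) = (-1*(-427) + 432)*((-65 - 124) - 64) = (427 + 432)*(-189 - 64) = 859*(-253) = -217327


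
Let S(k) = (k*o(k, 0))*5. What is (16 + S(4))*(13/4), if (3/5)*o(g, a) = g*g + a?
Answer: 5356/3 ≈ 1785.3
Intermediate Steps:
o(g, a) = 5*a/3 + 5*g²/3 (o(g, a) = 5*(g*g + a)/3 = 5*(g² + a)/3 = 5*(a + g²)/3 = 5*a/3 + 5*g²/3)
S(k) = 25*k³/3 (S(k) = (k*((5/3)*0 + 5*k²/3))*5 = (k*(0 + 5*k²/3))*5 = (k*(5*k²/3))*5 = (5*k³/3)*5 = 25*k³/3)
(16 + S(4))*(13/4) = (16 + (25/3)*4³)*(13/4) = (16 + (25/3)*64)*(13*(¼)) = (16 + 1600/3)*(13/4) = (1648/3)*(13/4) = 5356/3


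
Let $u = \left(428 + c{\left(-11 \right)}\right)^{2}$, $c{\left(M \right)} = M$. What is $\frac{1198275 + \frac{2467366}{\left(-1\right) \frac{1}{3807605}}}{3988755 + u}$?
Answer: $- \frac{9394753920155}{4162644} \approx -2.2569 \cdot 10^{6}$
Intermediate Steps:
$u = 173889$ ($u = \left(428 - 11\right)^{2} = 417^{2} = 173889$)
$\frac{1198275 + \frac{2467366}{\left(-1\right) \frac{1}{3807605}}}{3988755 + u} = \frac{1198275 + \frac{2467366}{\left(-1\right) \frac{1}{3807605}}}{3988755 + 173889} = \frac{1198275 + \frac{2467366}{\left(-1\right) \frac{1}{3807605}}}{4162644} = \left(1198275 + \frac{2467366}{- \frac{1}{3807605}}\right) \frac{1}{4162644} = \left(1198275 + 2467366 \left(-3807605\right)\right) \frac{1}{4162644} = \left(1198275 - 9394755118430\right) \frac{1}{4162644} = \left(-9394753920155\right) \frac{1}{4162644} = - \frac{9394753920155}{4162644}$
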